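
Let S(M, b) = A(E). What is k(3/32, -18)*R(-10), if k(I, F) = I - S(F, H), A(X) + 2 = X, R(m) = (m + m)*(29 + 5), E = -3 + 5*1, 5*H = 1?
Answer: -255/4 ≈ -63.750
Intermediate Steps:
H = ⅕ (H = (⅕)*1 = ⅕ ≈ 0.20000)
E = 2 (E = -3 + 5 = 2)
R(m) = 68*m (R(m) = (2*m)*34 = 68*m)
A(X) = -2 + X
S(M, b) = 0 (S(M, b) = -2 + 2 = 0)
k(I, F) = I (k(I, F) = I - 1*0 = I + 0 = I)
k(3/32, -18)*R(-10) = (3/32)*(68*(-10)) = (3*(1/32))*(-680) = (3/32)*(-680) = -255/4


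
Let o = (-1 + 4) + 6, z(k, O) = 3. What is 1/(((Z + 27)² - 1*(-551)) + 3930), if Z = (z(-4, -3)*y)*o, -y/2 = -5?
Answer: 1/92690 ≈ 1.0789e-5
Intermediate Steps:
y = 10 (y = -2*(-5) = 10)
o = 9 (o = 3 + 6 = 9)
Z = 270 (Z = (3*10)*9 = 30*9 = 270)
1/(((Z + 27)² - 1*(-551)) + 3930) = 1/(((270 + 27)² - 1*(-551)) + 3930) = 1/((297² + 551) + 3930) = 1/((88209 + 551) + 3930) = 1/(88760 + 3930) = 1/92690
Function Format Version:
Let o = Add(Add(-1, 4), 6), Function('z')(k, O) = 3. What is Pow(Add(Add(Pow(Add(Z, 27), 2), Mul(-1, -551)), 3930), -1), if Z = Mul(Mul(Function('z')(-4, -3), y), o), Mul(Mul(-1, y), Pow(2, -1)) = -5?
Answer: Rational(1, 92690) ≈ 1.0789e-5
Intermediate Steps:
y = 10 (y = Mul(-2, -5) = 10)
o = 9 (o = Add(3, 6) = 9)
Z = 270 (Z = Mul(Mul(3, 10), 9) = Mul(30, 9) = 270)
Pow(Add(Add(Pow(Add(Z, 27), 2), Mul(-1, -551)), 3930), -1) = Pow(Add(Add(Pow(Add(270, 27), 2), Mul(-1, -551)), 3930), -1) = Pow(Add(Add(Pow(297, 2), 551), 3930), -1) = Pow(Add(Add(88209, 551), 3930), -1) = Pow(Add(88760, 3930), -1) = Pow(92690, -1) = Rational(1, 92690)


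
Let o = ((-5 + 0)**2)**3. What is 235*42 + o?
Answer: 25495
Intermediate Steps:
o = 15625 (o = ((-5)**2)**3 = 25**3 = 15625)
235*42 + o = 235*42 + 15625 = 9870 + 15625 = 25495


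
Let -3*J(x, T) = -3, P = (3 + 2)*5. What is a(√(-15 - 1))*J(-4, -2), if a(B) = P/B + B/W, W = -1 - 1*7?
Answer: -27*I/4 ≈ -6.75*I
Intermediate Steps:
P = 25 (P = 5*5 = 25)
W = -8 (W = -1 - 7 = -8)
J(x, T) = 1 (J(x, T) = -⅓*(-3) = 1)
a(B) = 25/B - B/8 (a(B) = 25/B + B/(-8) = 25/B + B*(-⅛) = 25/B - B/8)
a(√(-15 - 1))*J(-4, -2) = (25/(√(-15 - 1)) - √(-15 - 1)/8)*1 = (25/(√(-16)) - I/2)*1 = (25/((4*I)) - I/2)*1 = (25*(-I/4) - I/2)*1 = (-25*I/4 - I/2)*1 = -27*I/4*1 = -27*I/4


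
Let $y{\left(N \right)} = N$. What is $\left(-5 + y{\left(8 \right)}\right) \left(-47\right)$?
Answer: $-141$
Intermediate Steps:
$\left(-5 + y{\left(8 \right)}\right) \left(-47\right) = \left(-5 + 8\right) \left(-47\right) = 3 \left(-47\right) = -141$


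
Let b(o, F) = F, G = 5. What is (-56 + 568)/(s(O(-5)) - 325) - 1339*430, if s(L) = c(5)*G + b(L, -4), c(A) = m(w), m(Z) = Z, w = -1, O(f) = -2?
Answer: -96153846/167 ≈ -5.7577e+5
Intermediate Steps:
c(A) = -1
s(L) = -9 (s(L) = -1*5 - 4 = -5 - 4 = -9)
(-56 + 568)/(s(O(-5)) - 325) - 1339*430 = (-56 + 568)/(-9 - 325) - 1339*430 = 512/(-334) - 575770 = 512*(-1/334) - 575770 = -256/167 - 575770 = -96153846/167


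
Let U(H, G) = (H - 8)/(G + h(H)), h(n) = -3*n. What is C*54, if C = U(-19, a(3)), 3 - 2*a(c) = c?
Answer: -486/19 ≈ -25.579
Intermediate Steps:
a(c) = 3/2 - c/2
U(H, G) = (-8 + H)/(G - 3*H) (U(H, G) = (H - 8)/(G - 3*H) = (-8 + H)/(G - 3*H))
C = -9/19 (C = (-8 - 19)/((3/2 - 1/2*3) - 3*(-19)) = -27/((3/2 - 3/2) + 57) = -27/(0 + 57) = -27/57 = (1/57)*(-27) = -9/19 ≈ -0.47368)
C*54 = -9/19*54 = -486/19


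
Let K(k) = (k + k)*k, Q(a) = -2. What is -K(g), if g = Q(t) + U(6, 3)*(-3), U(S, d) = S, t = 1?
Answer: -800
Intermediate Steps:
g = -20 (g = -2 + 6*(-3) = -2 - 18 = -20)
K(k) = 2*k**2 (K(k) = (2*k)*k = 2*k**2)
-K(g) = -2*(-20)**2 = -2*400 = -1*800 = -800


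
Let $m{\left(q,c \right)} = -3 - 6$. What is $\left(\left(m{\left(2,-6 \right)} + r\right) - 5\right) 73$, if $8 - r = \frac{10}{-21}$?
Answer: $- \frac{8468}{21} \approx -403.24$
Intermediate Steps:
$m{\left(q,c \right)} = -9$ ($m{\left(q,c \right)} = -3 - 6 = -9$)
$r = \frac{178}{21}$ ($r = 8 - \frac{10}{-21} = 8 - 10 \left(- \frac{1}{21}\right) = 8 - - \frac{10}{21} = 8 + \frac{10}{21} = \frac{178}{21} \approx 8.4762$)
$\left(\left(m{\left(2,-6 \right)} + r\right) - 5\right) 73 = \left(\left(-9 + \frac{178}{21}\right) - 5\right) 73 = \left(- \frac{11}{21} - 5\right) 73 = \left(- \frac{116}{21}\right) 73 = - \frac{8468}{21}$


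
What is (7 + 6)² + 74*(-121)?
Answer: -8785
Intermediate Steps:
(7 + 6)² + 74*(-121) = 13² - 8954 = 169 - 8954 = -8785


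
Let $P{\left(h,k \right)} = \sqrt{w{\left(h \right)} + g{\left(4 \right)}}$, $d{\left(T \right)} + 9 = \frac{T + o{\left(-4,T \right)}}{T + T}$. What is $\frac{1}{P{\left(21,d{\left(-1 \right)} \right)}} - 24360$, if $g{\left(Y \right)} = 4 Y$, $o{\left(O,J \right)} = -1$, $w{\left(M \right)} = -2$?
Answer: $-24360 + \frac{\sqrt{14}}{14} \approx -24360.0$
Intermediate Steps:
$d{\left(T \right)} = -9 + \frac{-1 + T}{2 T}$ ($d{\left(T \right)} = -9 + \frac{T - 1}{T + T} = -9 + \frac{-1 + T}{2 T}$)
$P{\left(h,k \right)} = \sqrt{14}$ ($P{\left(h,k \right)} = \sqrt{-2 + 4 \cdot 4} = \sqrt{-2 + 16} = \sqrt{14}$)
$\frac{1}{P{\left(21,d{\left(-1 \right)} \right)}} - 24360 = \frac{1}{\sqrt{14}} - 24360 = \frac{\sqrt{14}}{14} - 24360 = -24360 + \frac{\sqrt{14}}{14}$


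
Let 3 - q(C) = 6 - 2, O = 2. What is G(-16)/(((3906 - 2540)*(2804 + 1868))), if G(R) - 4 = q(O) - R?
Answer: 19/6381952 ≈ 2.9771e-6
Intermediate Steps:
q(C) = -1 (q(C) = 3 - (6 - 2) = 3 - 1*4 = 3 - 4 = -1)
G(R) = 3 - R (G(R) = 4 + (-1 - R) = 3 - R)
G(-16)/(((3906 - 2540)*(2804 + 1868))) = (3 - 1*(-16))/(((3906 - 2540)*(2804 + 1868))) = (3 + 16)/((1366*4672)) = 19/6381952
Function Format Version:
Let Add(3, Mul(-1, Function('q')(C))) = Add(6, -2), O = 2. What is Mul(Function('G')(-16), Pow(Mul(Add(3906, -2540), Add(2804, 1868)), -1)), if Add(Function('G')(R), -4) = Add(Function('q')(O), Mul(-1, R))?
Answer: Rational(19, 6381952) ≈ 2.9771e-6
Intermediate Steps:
Function('q')(C) = -1 (Function('q')(C) = Add(3, Mul(-1, Add(6, -2))) = Add(3, Mul(-1, 4)) = Add(3, -4) = -1)
Function('G')(R) = Add(3, Mul(-1, R)) (Function('G')(R) = Add(4, Add(-1, Mul(-1, R))) = Add(3, Mul(-1, R)))
Mul(Function('G')(-16), Pow(Mul(Add(3906, -2540), Add(2804, 1868)), -1)) = Mul(Add(3, Mul(-1, -16)), Pow(Mul(Add(3906, -2540), Add(2804, 1868)), -1)) = Mul(Add(3, 16), Pow(Mul(1366, 4672), -1)) = Mul(19, Pow(6381952, -1)) = Mul(19, Rational(1, 6381952)) = Rational(19, 6381952)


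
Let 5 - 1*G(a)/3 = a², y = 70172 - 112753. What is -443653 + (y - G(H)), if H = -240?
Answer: -313449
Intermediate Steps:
y = -42581
G(a) = 15 - 3*a²
-443653 + (y - G(H)) = -443653 + (-42581 - (15 - 3*(-240)²)) = -443653 + (-42581 - (15 - 3*57600)) = -443653 + (-42581 - (15 - 172800)) = -443653 + (-42581 - 1*(-172785)) = -443653 + (-42581 + 172785) = -443653 + 130204 = -313449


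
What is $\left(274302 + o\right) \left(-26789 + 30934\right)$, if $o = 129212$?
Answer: $1672565530$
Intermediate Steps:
$\left(274302 + o\right) \left(-26789 + 30934\right) = \left(274302 + 129212\right) \left(-26789 + 30934\right) = 403514 \cdot 4145 = 1672565530$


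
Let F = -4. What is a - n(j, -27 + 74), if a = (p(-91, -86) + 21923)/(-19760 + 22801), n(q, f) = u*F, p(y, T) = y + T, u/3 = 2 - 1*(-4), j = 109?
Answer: 240698/3041 ≈ 79.151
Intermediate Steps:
u = 18 (u = 3*(2 - 1*(-4)) = 3*(2 + 4) = 3*6 = 18)
p(y, T) = T + y
n(q, f) = -72 (n(q, f) = 18*(-4) = -72)
a = 21746/3041 (a = ((-86 - 91) + 21923)/(-19760 + 22801) = (-177 + 21923)/3041 = 21746*(1/3041) = 21746/3041 ≈ 7.1509)
a - n(j, -27 + 74) = 21746/3041 - 1*(-72) = 21746/3041 + 72 = 240698/3041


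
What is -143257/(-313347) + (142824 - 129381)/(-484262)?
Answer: 65161597613/151742044914 ≈ 0.42942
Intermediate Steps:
-143257/(-313347) + (142824 - 129381)/(-484262) = -143257*(-1/313347) + 13443*(-1/484262) = 143257/313347 - 13443/484262 = 65161597613/151742044914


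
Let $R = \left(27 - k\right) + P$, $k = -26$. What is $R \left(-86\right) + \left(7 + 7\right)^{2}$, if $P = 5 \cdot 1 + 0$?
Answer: $-4792$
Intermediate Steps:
$P = 5$ ($P = 5 + 0 = 5$)
$R = 58$ ($R = \left(27 - -26\right) + 5 = \left(27 + 26\right) + 5 = 53 + 5 = 58$)
$R \left(-86\right) + \left(7 + 7\right)^{2} = 58 \left(-86\right) + \left(7 + 7\right)^{2} = -4988 + 14^{2} = -4988 + 196 = -4792$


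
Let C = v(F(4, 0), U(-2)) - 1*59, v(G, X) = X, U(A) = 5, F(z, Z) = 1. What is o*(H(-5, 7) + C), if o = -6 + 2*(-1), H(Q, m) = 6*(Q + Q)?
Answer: 912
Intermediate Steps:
H(Q, m) = 12*Q (H(Q, m) = 6*(2*Q) = 12*Q)
o = -8 (o = -6 - 2 = -8)
C = -54 (C = 5 - 1*59 = 5 - 59 = -54)
o*(H(-5, 7) + C) = -8*(12*(-5) - 54) = -8*(-60 - 54) = -8*(-114) = 912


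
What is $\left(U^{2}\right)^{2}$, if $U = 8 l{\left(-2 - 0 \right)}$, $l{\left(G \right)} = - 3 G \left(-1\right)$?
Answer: $5308416$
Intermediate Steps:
$l{\left(G \right)} = 3 G$
$U = -48$ ($U = 8 \cdot 3 \left(-2 - 0\right) = 8 \cdot 3 \left(-2 + 0\right) = 8 \cdot 3 \left(-2\right) = 8 \left(-6\right) = -48$)
$\left(U^{2}\right)^{2} = \left(\left(-48\right)^{2}\right)^{2} = 2304^{2} = 5308416$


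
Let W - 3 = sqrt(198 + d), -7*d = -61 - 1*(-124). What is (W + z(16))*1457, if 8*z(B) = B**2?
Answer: 50995 + 4371*sqrt(21) ≈ 71026.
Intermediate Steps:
d = -9 (d = -(-61 - 1*(-124))/7 = -(-61 + 124)/7 = -1/7*63 = -9)
z(B) = B**2/8
W = 3 + 3*sqrt(21) (W = 3 + sqrt(198 - 9) = 3 + sqrt(189) = 3 + 3*sqrt(21) ≈ 16.748)
(W + z(16))*1457 = ((3 + 3*sqrt(21)) + (1/8)*16**2)*1457 = ((3 + 3*sqrt(21)) + (1/8)*256)*1457 = ((3 + 3*sqrt(21)) + 32)*1457 = (35 + 3*sqrt(21))*1457 = 50995 + 4371*sqrt(21)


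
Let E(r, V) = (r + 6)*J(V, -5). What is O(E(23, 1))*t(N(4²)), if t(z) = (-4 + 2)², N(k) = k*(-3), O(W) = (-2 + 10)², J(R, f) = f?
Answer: 256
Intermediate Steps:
E(r, V) = -30 - 5*r (E(r, V) = (r + 6)*(-5) = (6 + r)*(-5) = -30 - 5*r)
O(W) = 64 (O(W) = 8² = 64)
N(k) = -3*k
t(z) = 4 (t(z) = (-2)² = 4)
O(E(23, 1))*t(N(4²)) = 64*4 = 256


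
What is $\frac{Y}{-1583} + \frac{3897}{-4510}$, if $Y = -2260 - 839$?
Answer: $\frac{7807539}{7139330} \approx 1.0936$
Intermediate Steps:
$Y = -3099$ ($Y = -2260 - 839 = -3099$)
$\frac{Y}{-1583} + \frac{3897}{-4510} = - \frac{3099}{-1583} + \frac{3897}{-4510} = \left(-3099\right) \left(- \frac{1}{1583}\right) + 3897 \left(- \frac{1}{4510}\right) = \frac{3099}{1583} - \frac{3897}{4510} = \frac{7807539}{7139330}$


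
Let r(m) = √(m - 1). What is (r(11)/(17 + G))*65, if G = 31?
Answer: 65*√10/48 ≈ 4.2822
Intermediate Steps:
r(m) = √(-1 + m)
(r(11)/(17 + G))*65 = (√(-1 + 11)/(17 + 31))*65 = (√10/48)*65 = 65*√10/48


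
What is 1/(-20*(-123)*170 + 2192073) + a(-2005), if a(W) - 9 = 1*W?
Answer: -5210104907/2610273 ≈ -1996.0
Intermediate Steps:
a(W) = 9 + W (a(W) = 9 + 1*W = 9 + W)
1/(-20*(-123)*170 + 2192073) + a(-2005) = 1/(-20*(-123)*170 + 2192073) + (9 - 2005) = 1/(2460*170 + 2192073) - 1996 = 1/(418200 + 2192073) - 1996 = 1/2610273 - 1996 = -5210104907/2610273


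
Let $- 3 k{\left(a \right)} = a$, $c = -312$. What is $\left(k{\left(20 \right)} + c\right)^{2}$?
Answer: $\frac{913936}{9} \approx 1.0155 \cdot 10^{5}$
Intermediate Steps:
$k{\left(a \right)} = - \frac{a}{3}$
$\left(k{\left(20 \right)} + c\right)^{2} = \left(\left(- \frac{1}{3}\right) 20 - 312\right)^{2} = \left(- \frac{20}{3} - 312\right)^{2} = \left(- \frac{956}{3}\right)^{2} = \frac{913936}{9}$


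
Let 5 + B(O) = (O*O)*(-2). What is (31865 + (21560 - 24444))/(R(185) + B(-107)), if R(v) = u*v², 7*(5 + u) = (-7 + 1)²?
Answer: -202867/126096 ≈ -1.6088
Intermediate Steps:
B(O) = -5 - 2*O² (B(O) = -5 + (O*O)*(-2) = -5 + O²*(-2) = -5 - 2*O²)
u = ⅐ (u = -5 + (-7 + 1)²/7 = -5 + (⅐)*(-6)² = -5 + (⅐)*36 = -5 + 36/7 = ⅐ ≈ 0.14286)
R(v) = v²/7
(31865 + (21560 - 24444))/(R(185) + B(-107)) = (31865 + (21560 - 24444))/((⅐)*185² + (-5 - 2*(-107)²)) = (31865 - 2884)/((⅐)*34225 + (-5 - 2*11449)) = 28981/(34225/7 + (-5 - 22898)) = 28981/(34225/7 - 22903) = 28981/(-126096/7) = 28981*(-7/126096) = -202867/126096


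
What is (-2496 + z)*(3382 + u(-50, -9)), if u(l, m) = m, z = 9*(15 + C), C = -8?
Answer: -8206509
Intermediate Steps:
z = 63 (z = 9*(15 - 8) = 9*7 = 63)
(-2496 + z)*(3382 + u(-50, -9)) = (-2496 + 63)*(3382 - 9) = -2433*3373 = -8206509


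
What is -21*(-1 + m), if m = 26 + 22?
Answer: -987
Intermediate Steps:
m = 48
-21*(-1 + m) = -21*(-1 + 48) = -21*47 = -987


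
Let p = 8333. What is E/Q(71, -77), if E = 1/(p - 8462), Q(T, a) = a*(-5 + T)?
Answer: 1/655578 ≈ 1.5254e-6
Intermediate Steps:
E = -1/129 (E = 1/(8333 - 8462) = 1/(-129) = -1/129 ≈ -0.0077519)
E/Q(71, -77) = -(-1/(77*(-5 + 71)))/129 = -1/(129*((-77*66))) = -1/129/(-5082) = -1/129*(-1/5082) = 1/655578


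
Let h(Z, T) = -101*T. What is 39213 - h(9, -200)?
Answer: 19013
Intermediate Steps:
39213 - h(9, -200) = 39213 - (-101)*(-200) = 39213 - 1*20200 = 39213 - 20200 = 19013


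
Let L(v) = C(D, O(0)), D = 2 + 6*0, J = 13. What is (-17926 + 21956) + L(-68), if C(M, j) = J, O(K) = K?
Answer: 4043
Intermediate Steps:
D = 2 (D = 2 + 0 = 2)
C(M, j) = 13
L(v) = 13
(-17926 + 21956) + L(-68) = (-17926 + 21956) + 13 = 4030 + 13 = 4043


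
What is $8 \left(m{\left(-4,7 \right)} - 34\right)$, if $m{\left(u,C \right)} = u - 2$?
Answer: $-320$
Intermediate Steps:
$m{\left(u,C \right)} = -2 + u$ ($m{\left(u,C \right)} = u - 2 = -2 + u$)
$8 \left(m{\left(-4,7 \right)} - 34\right) = 8 \left(\left(-2 - 4\right) - 34\right) = 8 \left(-6 - 34\right) = 8 \left(-40\right) = -320$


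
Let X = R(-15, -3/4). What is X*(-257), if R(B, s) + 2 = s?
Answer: 2827/4 ≈ 706.75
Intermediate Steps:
R(B, s) = -2 + s
X = -11/4 (X = -2 - 3/4 = -2 - 3*¼ = -2 - ¾ = -11/4 ≈ -2.7500)
X*(-257) = -11/4*(-257) = 2827/4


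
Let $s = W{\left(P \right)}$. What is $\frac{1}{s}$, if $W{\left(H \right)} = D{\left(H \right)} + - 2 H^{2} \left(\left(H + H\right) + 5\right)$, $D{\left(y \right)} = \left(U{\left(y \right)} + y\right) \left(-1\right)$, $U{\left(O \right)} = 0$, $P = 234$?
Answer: $- \frac{1}{51799410} \approx -1.9305 \cdot 10^{-8}$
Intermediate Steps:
$D{\left(y \right)} = - y$ ($D{\left(y \right)} = \left(0 + y\right) \left(-1\right) = y \left(-1\right) = - y$)
$W{\left(H \right)} = - H - 2 H^{2} \left(5 + 2 H\right)$ ($W{\left(H \right)} = - H + - 2 H^{2} \left(\left(H + H\right) + 5\right) = - H + - 2 H^{2} \left(2 H + 5\right) = - H + - 2 H^{2} \left(5 + 2 H\right) = - H - 2 H^{2} \left(5 + 2 H\right)$)
$s = -51799410$ ($s = 234 \left(-1 - 2340 - 4 \cdot 234^{2}\right) = 234 \left(-1 - 2340 - 219024\right) = 234 \left(-221365\right) = -51799410$)
$\frac{1}{s} = \frac{1}{-51799410} = - \frac{1}{51799410}$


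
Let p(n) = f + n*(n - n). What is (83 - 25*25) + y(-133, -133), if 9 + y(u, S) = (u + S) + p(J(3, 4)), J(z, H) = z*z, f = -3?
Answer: -820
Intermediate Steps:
J(z, H) = z²
p(n) = -3 (p(n) = -3 + n*(n - n) = -3 + n*0 = -3 + 0 = -3)
y(u, S) = -12 + S + u (y(u, S) = -9 + ((u + S) - 3) = -9 + ((S + u) - 3) = -9 + (-3 + S + u) = -12 + S + u)
(83 - 25*25) + y(-133, -133) = (83 - 25*25) + (-12 - 133 - 133) = (83 - 625) - 278 = -542 - 278 = -820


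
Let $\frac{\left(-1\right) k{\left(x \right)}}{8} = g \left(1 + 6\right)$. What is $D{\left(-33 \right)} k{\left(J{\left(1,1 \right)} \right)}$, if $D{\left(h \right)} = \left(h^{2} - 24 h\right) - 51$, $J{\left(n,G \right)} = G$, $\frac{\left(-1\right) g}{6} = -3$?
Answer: $-1844640$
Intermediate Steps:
$g = 18$ ($g = \left(-6\right) \left(-3\right) = 18$)
$k{\left(x \right)} = -1008$ ($k{\left(x \right)} = - 8 \cdot 18 \left(1 + 6\right) = - 8 \cdot 18 \cdot 7 = \left(-8\right) 126 = -1008$)
$D{\left(h \right)} = -51 + h^{2} - 24 h$
$D{\left(-33 \right)} k{\left(J{\left(1,1 \right)} \right)} = \left(-51 + \left(-33\right)^{2} - -792\right) \left(-1008\right) = \left(-51 + 1089 + 792\right) \left(-1008\right) = 1830 \left(-1008\right) = -1844640$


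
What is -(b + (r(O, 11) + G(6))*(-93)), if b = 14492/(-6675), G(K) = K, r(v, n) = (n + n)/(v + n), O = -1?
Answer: 5104847/6675 ≈ 764.77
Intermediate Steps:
r(v, n) = 2*n/(n + v) (r(v, n) = (2*n)/(n + v) = 2*n/(n + v))
b = -14492/6675 (b = 14492*(-1/6675) = -14492/6675 ≈ -2.1711)
-(b + (r(O, 11) + G(6))*(-93)) = -(-14492/6675 + (2*11/(11 - 1) + 6)*(-93)) = -(-14492/6675 + (2*11/10 + 6)*(-93)) = -(-14492/6675 + (2*11*(⅒) + 6)*(-93)) = -(-14492/6675 + (11/5 + 6)*(-93)) = -(-14492/6675 + (41/5)*(-93)) = -(-14492/6675 - 3813/5) = -1*(-5104847/6675) = 5104847/6675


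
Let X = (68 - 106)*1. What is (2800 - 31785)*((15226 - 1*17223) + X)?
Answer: 58984475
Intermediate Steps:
X = -38 (X = -38*1 = -38)
(2800 - 31785)*((15226 - 1*17223) + X) = (2800 - 31785)*((15226 - 1*17223) - 38) = -28985*((15226 - 17223) - 38) = -28985*(-1997 - 38) = -28985*(-2035) = 58984475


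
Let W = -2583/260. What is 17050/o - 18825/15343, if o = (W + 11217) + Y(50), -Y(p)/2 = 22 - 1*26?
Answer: 13123381475/44738914531 ≈ 0.29333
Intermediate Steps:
Y(p) = 8 (Y(p) = -2*(22 - 1*26) = -2*(22 - 26) = -2*(-4) = 8)
W = -2583/260 (W = -2583*1/260 = -2583/260 ≈ -9.9346)
o = 2915917/260 (o = (-2583/260 + 11217) + 8 = 2913837/260 + 8 = 2915917/260 ≈ 11215.)
17050/o - 18825/15343 = 17050/(2915917/260) - 18825/15343 = 17050*(260/2915917) - 18825*1/15343 = 4433000/2915917 - 18825/15343 = 13123381475/44738914531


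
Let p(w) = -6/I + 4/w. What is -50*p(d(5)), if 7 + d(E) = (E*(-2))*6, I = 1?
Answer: 20300/67 ≈ 302.98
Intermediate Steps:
d(E) = -7 - 12*E (d(E) = -7 + (E*(-2))*6 = -7 - 2*E*6 = -7 - 12*E)
p(w) = -6 + 4/w (p(w) = -6/1 + 4/w = -6*1 + 4/w = -6 + 4/w)
-50*p(d(5)) = -50*(-6 + 4/(-7 - 12*5)) = -50*(-6 + 4/(-7 - 60)) = -50*(-6 + 4/(-67)) = -50*(-6 + 4*(-1/67)) = -50*(-6 - 4/67) = -50*(-406/67) = 20300/67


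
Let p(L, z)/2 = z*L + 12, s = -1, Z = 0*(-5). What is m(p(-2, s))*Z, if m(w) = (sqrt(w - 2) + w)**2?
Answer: 0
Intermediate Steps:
Z = 0
p(L, z) = 24 + 2*L*z (p(L, z) = 2*(z*L + 12) = 2*(L*z + 12) = 2*(12 + L*z) = 24 + 2*L*z)
m(w) = (w + sqrt(-2 + w))**2 (m(w) = (sqrt(-2 + w) + w)**2 = (w + sqrt(-2 + w))**2)
m(p(-2, s))*Z = ((24 + 2*(-2)*(-1)) + sqrt(-2 + (24 + 2*(-2)*(-1))))**2*0 = ((24 + 4) + sqrt(-2 + (24 + 4)))**2*0 = (28 + sqrt(-2 + 28))**2*0 = (28 + sqrt(26))**2*0 = 0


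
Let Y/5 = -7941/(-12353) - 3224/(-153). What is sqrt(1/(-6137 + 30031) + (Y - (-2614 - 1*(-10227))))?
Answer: I*sqrt(1700514931026356050757866)/15053291682 ≈ 86.628*I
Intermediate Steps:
Y = 205205225/1890009 (Y = 5*(-7941/(-12353) - 3224/(-153)) = 5*(-7941*(-1/12353) - 3224*(-1/153)) = 5*(7941/12353 + 3224/153) = 5*(41041045/1890009) = 205205225/1890009 ≈ 108.57)
sqrt(1/(-6137 + 30031) + (Y - (-2614 - 1*(-10227)))) = sqrt(1/(-6137 + 30031) + (205205225/1890009 - (-2614 - 1*(-10227)))) = sqrt(1/23894 + (205205225/1890009 - (-2614 + 10227))) = sqrt(1/23894 + (205205225/1890009 - 1*7613)) = sqrt(1/23894 + (205205225/1890009 - 7613)) = sqrt(1/23894 - 14183433292/1890009) = sqrt(-338898953189039/45159875046) = I*sqrt(1700514931026356050757866)/15053291682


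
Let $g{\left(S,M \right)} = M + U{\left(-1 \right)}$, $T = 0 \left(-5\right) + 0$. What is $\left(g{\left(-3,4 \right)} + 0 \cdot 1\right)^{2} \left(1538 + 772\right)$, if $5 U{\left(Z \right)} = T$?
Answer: $36960$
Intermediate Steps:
$T = 0$ ($T = 0 + 0 = 0$)
$U{\left(Z \right)} = 0$ ($U{\left(Z \right)} = \frac{1}{5} \cdot 0 = 0$)
$g{\left(S,M \right)} = M$ ($g{\left(S,M \right)} = M + 0 = M$)
$\left(g{\left(-3,4 \right)} + 0 \cdot 1\right)^{2} \left(1538 + 772\right) = \left(4 + 0 \cdot 1\right)^{2} \left(1538 + 772\right) = \left(4 + 0\right)^{2} \cdot 2310 = 4^{2} \cdot 2310 = 16 \cdot 2310 = 36960$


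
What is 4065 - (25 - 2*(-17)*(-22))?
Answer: 4788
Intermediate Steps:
4065 - (25 - 2*(-17)*(-22)) = 4065 - (25 + 34*(-22)) = 4065 - (25 - 748) = 4065 - 1*(-723) = 4065 + 723 = 4788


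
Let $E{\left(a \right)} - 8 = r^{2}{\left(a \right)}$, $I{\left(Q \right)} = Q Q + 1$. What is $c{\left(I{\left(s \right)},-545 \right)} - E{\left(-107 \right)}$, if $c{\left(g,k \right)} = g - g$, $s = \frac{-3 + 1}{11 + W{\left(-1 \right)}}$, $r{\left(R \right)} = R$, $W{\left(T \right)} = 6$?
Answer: $-11457$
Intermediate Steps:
$s = - \frac{2}{17}$ ($s = \frac{-3 + 1}{11 + 6} = - \frac{2}{17} \approx -0.11765$)
$I{\left(Q \right)} = 1 + Q^{2}$ ($I{\left(Q \right)} = Q^{2} + 1 = 1 + Q^{2}$)
$c{\left(g,k \right)} = 0$
$E{\left(a \right)} = 8 + a^{2}$
$c{\left(I{\left(s \right)},-545 \right)} - E{\left(-107 \right)} = 0 - \left(8 + \left(-107\right)^{2}\right) = 0 - \left(8 + 11449\right) = 0 - 11457 = -11457$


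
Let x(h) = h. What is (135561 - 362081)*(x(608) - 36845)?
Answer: 8208405240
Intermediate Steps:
(135561 - 362081)*(x(608) - 36845) = (135561 - 362081)*(608 - 36845) = -226520*(-36237) = 8208405240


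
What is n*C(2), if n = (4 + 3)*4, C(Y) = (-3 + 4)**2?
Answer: 28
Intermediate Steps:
C(Y) = 1 (C(Y) = 1**2 = 1)
n = 28 (n = 7*4 = 28)
n*C(2) = 28*1 = 28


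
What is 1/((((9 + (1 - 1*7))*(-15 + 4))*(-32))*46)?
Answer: 1/48576 ≈ 2.0586e-5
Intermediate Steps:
1/((((9 + (1 - 1*7))*(-15 + 4))*(-32))*46) = 1/((((9 + (1 - 7))*(-11))*(-32))*46) = 1/((((9 - 6)*(-11))*(-32))*46) = 1/(((3*(-11))*(-32))*46) = 1/(-33*(-32)*46) = 1/(1056*46) = 1/48576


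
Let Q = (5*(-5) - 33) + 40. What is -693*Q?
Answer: 12474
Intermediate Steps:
Q = -18 (Q = (-25 - 33) + 40 = -58 + 40 = -18)
-693*Q = -693*(-18) = 12474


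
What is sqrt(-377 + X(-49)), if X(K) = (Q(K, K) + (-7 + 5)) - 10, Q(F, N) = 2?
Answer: 3*I*sqrt(43) ≈ 19.672*I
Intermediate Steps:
X(K) = -10 (X(K) = (2 + (-7 + 5)) - 10 = (2 - 2) - 10 = 0 - 10 = -10)
sqrt(-377 + X(-49)) = sqrt(-377 - 10) = sqrt(-387) = 3*I*sqrt(43)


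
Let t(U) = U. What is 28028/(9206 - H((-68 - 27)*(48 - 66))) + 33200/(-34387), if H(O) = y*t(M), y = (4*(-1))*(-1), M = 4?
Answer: 329345418/158008265 ≈ 2.0844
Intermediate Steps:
y = 4 (y = -4*(-1) = 4)
H(O) = 16 (H(O) = 4*4 = 16)
28028/(9206 - H((-68 - 27)*(48 - 66))) + 33200/(-34387) = 28028/(9206 - 1*16) + 33200/(-34387) = 28028/(9206 - 16) + 33200*(-1/34387) = 28028/9190 - 33200/34387 = 28028*(1/9190) - 33200/34387 = 14014/4595 - 33200/34387 = 329345418/158008265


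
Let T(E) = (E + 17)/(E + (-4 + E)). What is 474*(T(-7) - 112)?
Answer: -160054/3 ≈ -53351.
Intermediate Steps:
T(E) = (17 + E)/(-4 + 2*E)
474*(T(-7) - 112) = 474*((17 - 7)/(2*(-2 - 7)) - 112) = 474*((½)*10/(-9) - 112) = 474*((½)*(-⅑)*10 - 112) = 474*(-5/9 - 112) = 474*(-1013/9) = -160054/3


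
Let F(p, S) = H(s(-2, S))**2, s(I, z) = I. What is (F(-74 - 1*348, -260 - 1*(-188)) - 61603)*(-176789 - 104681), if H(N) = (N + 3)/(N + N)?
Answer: 138715030545/8 ≈ 1.7339e+10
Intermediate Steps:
H(N) = (3 + N)/(2*N) (H(N) = (3 + N)/((2*N)) = (3 + N)*(1/(2*N)) = (3 + N)/(2*N))
F(p, S) = 1/16 (F(p, S) = ((1/2)*(3 - 2)/(-2))**2 = ((1/2)*(-1/2)*1)**2 = (-1/4)**2 = 1/16)
(F(-74 - 1*348, -260 - 1*(-188)) - 61603)*(-176789 - 104681) = (1/16 - 61603)*(-176789 - 104681) = -985647/16*(-281470) = 138715030545/8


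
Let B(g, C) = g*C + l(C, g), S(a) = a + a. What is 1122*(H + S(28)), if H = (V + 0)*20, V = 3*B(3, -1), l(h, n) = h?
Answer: -206448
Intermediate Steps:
S(a) = 2*a
B(g, C) = C + C*g (B(g, C) = g*C + C = C*g + C = C + C*g)
V = -12 (V = 3*(-(1 + 3)) = 3*(-1*4) = 3*(-4) = -12)
H = -240 (H = (-12 + 0)*20 = -12*20 = -240)
1122*(H + S(28)) = 1122*(-240 + 2*28) = 1122*(-240 + 56) = 1122*(-184) = -206448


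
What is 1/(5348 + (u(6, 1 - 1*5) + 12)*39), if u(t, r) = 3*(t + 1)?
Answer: 1/6635 ≈ 0.00015072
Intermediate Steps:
u(t, r) = 3 + 3*t (u(t, r) = 3*(1 + t) = 3 + 3*t)
1/(5348 + (u(6, 1 - 1*5) + 12)*39) = 1/(5348 + ((3 + 3*6) + 12)*39) = 1/(5348 + ((3 + 18) + 12)*39) = 1/(5348 + (21 + 12)*39) = 1/(5348 + 33*39) = 1/(5348 + 1287) = 1/6635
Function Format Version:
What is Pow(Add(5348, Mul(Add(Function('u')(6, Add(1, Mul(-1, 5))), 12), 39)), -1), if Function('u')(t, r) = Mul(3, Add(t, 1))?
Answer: Rational(1, 6635) ≈ 0.00015072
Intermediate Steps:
Function('u')(t, r) = Add(3, Mul(3, t)) (Function('u')(t, r) = Mul(3, Add(1, t)) = Add(3, Mul(3, t)))
Pow(Add(5348, Mul(Add(Function('u')(6, Add(1, Mul(-1, 5))), 12), 39)), -1) = Pow(Add(5348, Mul(Add(Add(3, Mul(3, 6)), 12), 39)), -1) = Pow(Add(5348, Mul(Add(Add(3, 18), 12), 39)), -1) = Pow(Add(5348, Mul(Add(21, 12), 39)), -1) = Pow(Add(5348, Mul(33, 39)), -1) = Pow(Add(5348, 1287), -1) = Pow(6635, -1) = Rational(1, 6635)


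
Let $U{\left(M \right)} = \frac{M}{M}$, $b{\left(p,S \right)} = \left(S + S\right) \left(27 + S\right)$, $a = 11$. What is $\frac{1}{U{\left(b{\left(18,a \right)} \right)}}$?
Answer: $1$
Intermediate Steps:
$b{\left(p,S \right)} = 2 S \left(27 + S\right)$
$U{\left(M \right)} = 1$
$\frac{1}{U{\left(b{\left(18,a \right)} \right)}} = 1^{-1} = 1$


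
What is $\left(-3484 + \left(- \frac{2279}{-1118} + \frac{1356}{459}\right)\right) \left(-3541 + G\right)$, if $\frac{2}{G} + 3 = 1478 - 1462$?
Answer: $\frac{637045610221}{51714} \approx 1.2319 \cdot 10^{7}$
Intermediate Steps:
$G = \frac{2}{13}$ ($G = \frac{2}{-3 + \left(1478 - 1462\right)} = \frac{2}{-3 + 16} = \frac{2}{13} \approx 0.15385$)
$\left(-3484 + \left(- \frac{2279}{-1118} + \frac{1356}{459}\right)\right) \left(-3541 + G\right) = \left(-3484 + \left(- \frac{2279}{-1118} + \frac{1356}{459}\right)\right) \left(-3541 + \frac{2}{13}\right) = \left(-3484 + \left(\left(-2279\right) \left(- \frac{1}{1118}\right) + 1356 \cdot \frac{1}{459}\right)\right) \left(- \frac{46031}{13}\right) = \left(-3484 + \left(\frac{53}{26} + \frac{452}{153}\right)\right) \left(- \frac{46031}{13}\right) = \left(-3484 + \frac{19861}{3978}\right) \left(- \frac{46031}{13}\right) = \left(- \frac{13839491}{3978}\right) \left(- \frac{46031}{13}\right) = \frac{637045610221}{51714}$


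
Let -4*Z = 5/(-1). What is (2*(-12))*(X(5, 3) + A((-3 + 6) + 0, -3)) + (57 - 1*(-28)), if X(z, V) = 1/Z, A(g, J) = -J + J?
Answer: 329/5 ≈ 65.800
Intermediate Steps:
Z = 5/4 (Z = -5/(4*(-1)) = -5*(-1)/4 = -¼*(-5) = 5/4 ≈ 1.2500)
A(g, J) = 0
X(z, V) = ⅘ (X(z, V) = 1/(5/4) = ⅘)
(2*(-12))*(X(5, 3) + A((-3 + 6) + 0, -3)) + (57 - 1*(-28)) = (2*(-12))*(⅘ + 0) + (57 - 1*(-28)) = -24*⅘ + (57 + 28) = -96/5 + 85 = 329/5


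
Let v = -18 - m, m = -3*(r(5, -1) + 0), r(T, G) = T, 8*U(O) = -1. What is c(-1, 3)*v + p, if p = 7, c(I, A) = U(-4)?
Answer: 59/8 ≈ 7.3750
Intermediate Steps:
U(O) = -⅛ (U(O) = (⅛)*(-1) = -⅛)
c(I, A) = -⅛
m = -15 (m = -3*(5 + 0) = -3*5 = -15)
v = -3 (v = -18 - 1*(-15) = -18 + 15 = -3)
c(-1, 3)*v + p = -⅛*(-3) + 7 = 3/8 + 7 = 59/8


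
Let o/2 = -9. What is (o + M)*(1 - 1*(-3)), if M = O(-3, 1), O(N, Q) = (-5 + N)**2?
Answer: 184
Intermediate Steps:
o = -18 (o = 2*(-9) = -18)
M = 64 (M = (-5 - 3)**2 = (-8)**2 = 64)
(o + M)*(1 - 1*(-3)) = (-18 + 64)*(1 - 1*(-3)) = 46*(1 + 3) = 46*4 = 184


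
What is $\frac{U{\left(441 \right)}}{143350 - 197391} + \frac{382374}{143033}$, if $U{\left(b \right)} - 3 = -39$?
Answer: $\frac{20669022522}{7729646353} \approx 2.674$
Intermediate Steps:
$U{\left(b \right)} = -36$ ($U{\left(b \right)} = 3 - 39 = -36$)
$\frac{U{\left(441 \right)}}{143350 - 197391} + \frac{382374}{143033} = - \frac{36}{143350 - 197391} + \frac{382374}{143033} = - \frac{36}{-54041} + 382374 \cdot \frac{1}{143033} = \left(-36\right) \left(- \frac{1}{54041}\right) + \frac{382374}{143033} = \frac{36}{54041} + \frac{382374}{143033} = \frac{20669022522}{7729646353}$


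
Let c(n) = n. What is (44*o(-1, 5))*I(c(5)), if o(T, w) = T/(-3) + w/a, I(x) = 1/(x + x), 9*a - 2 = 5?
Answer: 3124/105 ≈ 29.752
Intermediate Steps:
a = 7/9 (a = 2/9 + (⅑)*5 = 2/9 + 5/9 = 7/9 ≈ 0.77778)
I(x) = 1/(2*x)
o(T, w) = -T/3 + 9*w/7 (o(T, w) = T/(-3) + w/(7/9) = T*(-⅓) + w*(9/7) = -T/3 + 9*w/7)
(44*o(-1, 5))*I(c(5)) = (44*(-⅓*(-1) + (9/7)*5))*((½)/5) = (44*(⅓ + 45/7))*((½)*(⅕)) = (44*(142/21))*(⅒) = (6248/21)*(⅒) = 3124/105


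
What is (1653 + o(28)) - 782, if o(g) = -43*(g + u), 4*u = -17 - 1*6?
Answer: -343/4 ≈ -85.750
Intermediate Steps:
u = -23/4 (u = (-17 - 1*6)/4 = (-17 - 6)/4 = (¼)*(-23) = -23/4 ≈ -5.7500)
o(g) = 989/4 - 43*g (o(g) = -43*(g - 23/4) = -43*(-23/4 + g) = 989/4 - 43*g)
(1653 + o(28)) - 782 = (1653 + (989/4 - 43*28)) - 782 = (1653 + (989/4 - 1204)) - 782 = (1653 - 3827/4) - 782 = 2785/4 - 782 = -343/4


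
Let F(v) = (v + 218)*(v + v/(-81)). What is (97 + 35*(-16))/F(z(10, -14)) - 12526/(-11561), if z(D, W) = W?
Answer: 1098504221/880485760 ≈ 1.2476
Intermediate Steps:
F(v) = 80*v*(218 + v)/81 (F(v) = (218 + v)*(v + v*(-1/81)) = (218 + v)*(v - v/81) = (218 + v)*(80*v/81) = 80*v*(218 + v)/81)
(97 + 35*(-16))/F(z(10, -14)) - 12526/(-11561) = (97 + 35*(-16))/(((80/81)*(-14)*(218 - 14))) - 12526/(-11561) = (97 - 560)/(((80/81)*(-14)*204)) - 12526*(-1/11561) = -463/(-76160/27) + 12526/11561 = -463*(-27/76160) + 12526/11561 = 12501/76160 + 12526/11561 = 1098504221/880485760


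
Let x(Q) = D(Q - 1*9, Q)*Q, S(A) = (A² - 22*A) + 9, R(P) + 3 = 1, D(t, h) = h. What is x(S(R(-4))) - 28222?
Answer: -24973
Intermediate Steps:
R(P) = -2 (R(P) = -3 + 1 = -2)
S(A) = 9 + A² - 22*A
x(Q) = Q² (x(Q) = Q*Q = Q²)
x(S(R(-4))) - 28222 = (9 + (-2)² - 22*(-2))² - 28222 = (9 + 4 + 44)² - 28222 = 57² - 28222 = 3249 - 28222 = -24973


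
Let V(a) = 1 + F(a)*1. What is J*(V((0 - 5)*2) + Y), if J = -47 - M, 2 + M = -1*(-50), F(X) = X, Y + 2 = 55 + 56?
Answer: -9500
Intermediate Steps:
Y = 109 (Y = -2 + (55 + 56) = -2 + 111 = 109)
V(a) = 1 + a (V(a) = 1 + a*1 = 1 + a)
M = 48 (M = -2 - 1*(-50) = -2 + 50 = 48)
J = -95 (J = -47 - 1*48 = -47 - 48 = -95)
J*(V((0 - 5)*2) + Y) = -95*((1 + (0 - 5)*2) + 109) = -95*((1 - 5*2) + 109) = -95*((1 - 10) + 109) = -95*(-9 + 109) = -95*100 = -9500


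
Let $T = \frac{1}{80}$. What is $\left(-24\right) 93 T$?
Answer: $- \frac{279}{10} \approx -27.9$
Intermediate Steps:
$T = \frac{1}{80} \approx 0.0125$
$\left(-24\right) 93 T = \left(-24\right) 93 \cdot \frac{1}{80} = \left(-2232\right) \frac{1}{80} = - \frac{279}{10}$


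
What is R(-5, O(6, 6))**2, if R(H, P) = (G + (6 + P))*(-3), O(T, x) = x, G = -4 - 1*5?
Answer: 81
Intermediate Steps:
G = -9 (G = -4 - 5 = -9)
R(H, P) = 9 - 3*P (R(H, P) = (-9 + (6 + P))*(-3) = (-3 + P)*(-3) = 9 - 3*P)
R(-5, O(6, 6))**2 = (9 - 3*6)**2 = (9 - 18)**2 = (-9)**2 = 81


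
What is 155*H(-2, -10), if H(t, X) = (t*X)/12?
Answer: 775/3 ≈ 258.33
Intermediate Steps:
H(t, X) = X*t/12 (H(t, X) = (X*t)*(1/12) = X*t/12)
155*H(-2, -10) = 155*((1/12)*(-10)*(-2)) = 155*(5/3) = 775/3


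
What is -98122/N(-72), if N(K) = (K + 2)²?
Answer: -49061/2450 ≈ -20.025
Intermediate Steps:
N(K) = (2 + K)²
-98122/N(-72) = -98122/(2 - 72)² = -98122/((-70)²) = -98122/4900 = -98122*1/4900 = -49061/2450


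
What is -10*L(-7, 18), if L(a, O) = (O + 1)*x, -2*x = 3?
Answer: 285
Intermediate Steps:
x = -3/2 (x = -½*3 = -3/2 ≈ -1.5000)
L(a, O) = -3/2 - 3*O/2 (L(a, O) = (O + 1)*(-3/2) = (1 + O)*(-3/2) = -3/2 - 3*O/2)
-10*L(-7, 18) = -10*(-3/2 - 3/2*18) = -10*(-3/2 - 27) = -10*(-57/2) = 285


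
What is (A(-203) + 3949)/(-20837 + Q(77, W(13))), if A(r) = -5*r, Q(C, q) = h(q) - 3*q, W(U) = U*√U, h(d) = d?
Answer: -103434868/434171781 + 129064*√13/434171781 ≈ -0.23716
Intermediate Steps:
W(U) = U^(3/2)
Q(C, q) = -2*q (Q(C, q) = q - 3*q = -2*q)
(A(-203) + 3949)/(-20837 + Q(77, W(13))) = (-5*(-203) + 3949)/(-20837 - 26*√13) = (1015 + 3949)/(-20837 - 26*√13) = 4964/(-20837 - 26*√13)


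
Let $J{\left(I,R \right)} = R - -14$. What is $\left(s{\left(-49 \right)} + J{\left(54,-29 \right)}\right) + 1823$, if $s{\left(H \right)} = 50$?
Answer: $1858$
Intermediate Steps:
$J{\left(I,R \right)} = 14 + R$ ($J{\left(I,R \right)} = R + 14 = 14 + R$)
$\left(s{\left(-49 \right)} + J{\left(54,-29 \right)}\right) + 1823 = \left(50 + \left(14 - 29\right)\right) + 1823 = \left(50 - 15\right) + 1823 = 35 + 1823 = 1858$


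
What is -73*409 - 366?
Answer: -30223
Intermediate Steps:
-73*409 - 366 = -29857 - 366 = -30223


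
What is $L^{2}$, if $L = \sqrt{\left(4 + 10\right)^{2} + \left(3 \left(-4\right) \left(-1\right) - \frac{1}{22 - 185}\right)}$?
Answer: $\frac{33905}{163} \approx 208.01$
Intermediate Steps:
$L = \frac{\sqrt{5526515}}{163}$ ($L = \sqrt{14^{2} - - \frac{1957}{163}} = \sqrt{196 + \left(12 - - \frac{1}{163}\right)} = \sqrt{196 + \left(12 + \frac{1}{163}\right)} = \sqrt{196 + \frac{1957}{163}} = \sqrt{\frac{33905}{163}} = \frac{\sqrt{5526515}}{163} \approx 14.422$)
$L^{2} = \left(\frac{\sqrt{5526515}}{163}\right)^{2} = \frac{33905}{163}$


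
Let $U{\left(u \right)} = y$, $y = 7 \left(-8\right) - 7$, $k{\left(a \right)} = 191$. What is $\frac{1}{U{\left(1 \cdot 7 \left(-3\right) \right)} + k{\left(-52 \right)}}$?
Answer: $\frac{1}{128} \approx 0.0078125$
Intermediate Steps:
$y = -63$ ($y = -56 - 7 = -63$)
$U{\left(u \right)} = -63$
$\frac{1}{U{\left(1 \cdot 7 \left(-3\right) \right)} + k{\left(-52 \right)}} = \frac{1}{-63 + 191} = \frac{1}{128}$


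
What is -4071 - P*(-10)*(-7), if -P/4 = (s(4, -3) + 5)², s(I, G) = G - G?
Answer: 2929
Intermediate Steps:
s(I, G) = 0
P = -100 (P = -4*(0 + 5)² = -4*5² = -4*25 = -100)
-4071 - P*(-10)*(-7) = -4071 - (-100*(-10))*(-7) = -4071 - 1000*(-7) = -4071 - 1*(-7000) = -4071 + 7000 = 2929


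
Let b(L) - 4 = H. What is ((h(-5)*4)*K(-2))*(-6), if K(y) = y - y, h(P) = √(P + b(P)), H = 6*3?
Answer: 0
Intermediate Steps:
H = 18
b(L) = 22 (b(L) = 4 + 18 = 22)
h(P) = √(22 + P) (h(P) = √(P + 22) = √(22 + P))
K(y) = 0
((h(-5)*4)*K(-2))*(-6) = ((√(22 - 5)*4)*0)*(-6) = ((√17*4)*0)*(-6) = ((4*√17)*0)*(-6) = 0*(-6) = 0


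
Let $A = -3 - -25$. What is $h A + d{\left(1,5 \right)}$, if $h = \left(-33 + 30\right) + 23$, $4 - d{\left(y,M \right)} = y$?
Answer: $443$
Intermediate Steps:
$d{\left(y,M \right)} = 4 - y$
$h = 20$ ($h = -3 + 23 = 20$)
$A = 22$ ($A = -3 + 25 = 22$)
$h A + d{\left(1,5 \right)} = 20 \cdot 22 + \left(4 - 1\right) = 440 + \left(4 - 1\right) = 440 + 3 = 443$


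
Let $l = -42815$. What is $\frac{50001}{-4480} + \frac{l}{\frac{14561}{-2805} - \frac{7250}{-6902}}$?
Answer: $\frac{268724837907}{26016640} \approx 10329.0$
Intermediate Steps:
$\frac{50001}{-4480} + \frac{l}{\frac{14561}{-2805} - \frac{7250}{-6902}} = \frac{50001}{-4480} - \frac{42815}{\frac{14561}{-2805} - \frac{7250}{-6902}} = 50001 \left(- \frac{1}{4480}\right) - \frac{42815}{14561 \left(- \frac{1}{2805}\right) - - \frac{125}{119}} = - \frac{7143}{640} - \frac{42815}{- \frac{14561}{2805} + \frac{125}{119}} = - \frac{7143}{640} - \frac{42815}{- \frac{81302}{19635}} = - \frac{7143}{640} - - \frac{840672525}{81302} = - \frac{7143}{640} + \frac{840672525}{81302} = \frac{268724837907}{26016640}$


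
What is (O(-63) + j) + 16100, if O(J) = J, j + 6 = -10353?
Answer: 5678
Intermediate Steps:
j = -10359 (j = -6 - 10353 = -10359)
(O(-63) + j) + 16100 = (-63 - 10359) + 16100 = -10422 + 16100 = 5678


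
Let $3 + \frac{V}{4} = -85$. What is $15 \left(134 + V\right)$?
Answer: $-3270$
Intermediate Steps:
$V = -352$ ($V = -12 + 4 \left(-85\right) = -12 - 340 = -352$)
$15 \left(134 + V\right) = 15 \left(134 - 352\right) = 15 \left(-218\right) = -3270$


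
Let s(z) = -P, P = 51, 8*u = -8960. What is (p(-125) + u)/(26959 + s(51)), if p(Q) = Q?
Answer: -1245/26908 ≈ -0.046269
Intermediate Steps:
u = -1120 (u = (⅛)*(-8960) = -1120)
s(z) = -51 (s(z) = -1*51 = -51)
(p(-125) + u)/(26959 + s(51)) = (-125 - 1120)/(26959 - 51) = -1245/26908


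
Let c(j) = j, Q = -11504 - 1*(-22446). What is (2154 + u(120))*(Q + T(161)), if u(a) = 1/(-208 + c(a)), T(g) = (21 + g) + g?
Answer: 2139083035/88 ≈ 2.4308e+7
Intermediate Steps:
Q = 10942 (Q = -11504 + 22446 = 10942)
T(g) = 21 + 2*g
u(a) = 1/(-208 + a)
(2154 + u(120))*(Q + T(161)) = (2154 + 1/(-208 + 120))*(10942 + (21 + 2*161)) = (2154 + 1/(-88))*(10942 + (21 + 322)) = (2154 - 1/88)*(10942 + 343) = (189551/88)*11285 = 2139083035/88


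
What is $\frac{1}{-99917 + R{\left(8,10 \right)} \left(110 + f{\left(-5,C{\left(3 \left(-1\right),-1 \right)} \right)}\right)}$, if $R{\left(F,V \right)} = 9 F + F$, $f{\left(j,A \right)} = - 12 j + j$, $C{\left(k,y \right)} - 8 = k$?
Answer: $- \frac{1}{86717} \approx -1.1532 \cdot 10^{-5}$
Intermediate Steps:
$C{\left(k,y \right)} = 8 + k$
$f{\left(j,A \right)} = - 11 j$
$R{\left(F,V \right)} = 10 F$
$\frac{1}{-99917 + R{\left(8,10 \right)} \left(110 + f{\left(-5,C{\left(3 \left(-1\right),-1 \right)} \right)}\right)} = \frac{1}{-99917 + 10 \cdot 8 \left(110 - -55\right)} = \frac{1}{-99917 + 80 \left(110 + 55\right)} = \frac{1}{-99917 + 80 \cdot 165} = \frac{1}{-99917 + 13200} = \frac{1}{-86717} = - \frac{1}{86717}$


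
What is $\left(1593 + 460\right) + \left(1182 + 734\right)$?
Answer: $3969$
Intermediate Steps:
$\left(1593 + 460\right) + \left(1182 + 734\right) = 2053 + 1916 = 3969$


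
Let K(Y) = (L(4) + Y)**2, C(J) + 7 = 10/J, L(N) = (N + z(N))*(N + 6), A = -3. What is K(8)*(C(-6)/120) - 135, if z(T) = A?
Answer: -792/5 ≈ -158.40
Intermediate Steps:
z(T) = -3
L(N) = (-3 + N)*(6 + N) (L(N) = (N - 3)*(N + 6) = (-3 + N)*(6 + N))
C(J) = -7 + 10/J
K(Y) = (10 + Y)**2 (K(Y) = ((-18 + 4**2 + 3*4) + Y)**2 = ((-18 + 16 + 12) + Y)**2 = (10 + Y)**2)
K(8)*(C(-6)/120) - 135 = (10 + 8)**2*((-7 + 10/(-6))/120) - 135 = 18**2*((-7 + 10*(-1/6))*(1/120)) - 135 = 324*((-7 - 5/3)*(1/120)) - 135 = 324*(-26/3*1/120) - 135 = 324*(-13/180) - 135 = -117/5 - 135 = -792/5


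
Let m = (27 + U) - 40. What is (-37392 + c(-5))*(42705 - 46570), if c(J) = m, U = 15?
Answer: 144512350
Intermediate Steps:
m = 2 (m = (27 + 15) - 40 = 42 - 40 = 2)
c(J) = 2
(-37392 + c(-5))*(42705 - 46570) = (-37392 + 2)*(42705 - 46570) = -37390*(-3865) = 144512350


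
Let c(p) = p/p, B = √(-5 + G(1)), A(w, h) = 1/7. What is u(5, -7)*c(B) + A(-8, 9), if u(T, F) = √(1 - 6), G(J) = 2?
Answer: ⅐ + I*√5 ≈ 0.14286 + 2.2361*I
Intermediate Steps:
u(T, F) = I*√5 (u(T, F) = √(-5) = I*√5)
A(w, h) = ⅐
B = I*√3 (B = √(-5 + 2) = √(-3) = I*√3 ≈ 1.732*I)
c(p) = 1
u(5, -7)*c(B) + A(-8, 9) = (I*√5)*1 + ⅐ = I*√5 + ⅐ = ⅐ + I*√5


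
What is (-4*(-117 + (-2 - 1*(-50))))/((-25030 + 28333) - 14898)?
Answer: -92/3865 ≈ -0.023803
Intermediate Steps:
(-4*(-117 + (-2 - 1*(-50))))/((-25030 + 28333) - 14898) = (-4*(-117 + (-2 + 50)))/(3303 - 14898) = -4*(-117 + 48)/(-11595) = -4*(-69)*(-1/11595) = 276*(-1/11595) = -92/3865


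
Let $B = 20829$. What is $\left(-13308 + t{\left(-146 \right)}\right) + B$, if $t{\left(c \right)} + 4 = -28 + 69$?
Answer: $7558$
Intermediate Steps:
$t{\left(c \right)} = 37$ ($t{\left(c \right)} = -4 + \left(-28 + 69\right) = -4 + 41 = 37$)
$\left(-13308 + t{\left(-146 \right)}\right) + B = \left(-13308 + 37\right) + 20829 = -13271 + 20829 = 7558$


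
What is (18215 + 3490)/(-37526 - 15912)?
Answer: -21705/53438 ≈ -0.40617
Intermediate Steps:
(18215 + 3490)/(-37526 - 15912) = 21705/(-53438) = 21705*(-1/53438) = -21705/53438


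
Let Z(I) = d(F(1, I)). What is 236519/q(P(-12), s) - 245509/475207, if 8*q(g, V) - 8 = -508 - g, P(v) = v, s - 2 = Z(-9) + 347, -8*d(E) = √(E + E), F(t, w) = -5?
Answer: -112410460482/28987627 ≈ -3877.9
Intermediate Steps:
d(E) = -√2*√E/8 (d(E) = -√(E + E)/8 = -√2*√E/8)
Z(I) = -I*√10/8 (Z(I) = -√2*√(-5)/8 = -√2*I*√5/8 = -I*√10/8)
s = 349 - I*√10/8 (s = 2 + (-I*√10/8 + 347) = 2 + (347 - I*√10/8) = 349 - I*√10/8 ≈ 349.0 - 0.39528*I)
q(g, V) = -125/2 - g/8 (q(g, V) = 1 + (-508 - g)/8 = 1 + (-127/2 - g/8) = -125/2 - g/8)
236519/q(P(-12), s) - 245509/475207 = 236519/(-125/2 - ⅛*(-12)) - 245509/475207 = 236519/(-125/2 + 3/2) - 245509*1/475207 = 236519/(-61) - 245509/475207 = 236519*(-1/61) - 245509/475207 = -236519/61 - 245509/475207 = -112410460482/28987627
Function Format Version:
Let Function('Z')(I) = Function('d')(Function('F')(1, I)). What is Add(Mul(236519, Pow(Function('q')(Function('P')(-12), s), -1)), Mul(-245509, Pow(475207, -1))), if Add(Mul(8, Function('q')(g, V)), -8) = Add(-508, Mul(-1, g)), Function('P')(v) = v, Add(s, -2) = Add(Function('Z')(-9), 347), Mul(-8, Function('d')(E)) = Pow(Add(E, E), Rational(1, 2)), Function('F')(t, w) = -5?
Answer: Rational(-112410460482, 28987627) ≈ -3877.9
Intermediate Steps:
Function('d')(E) = Mul(Rational(-1, 8), Pow(2, Rational(1, 2)), Pow(E, Rational(1, 2))) (Function('d')(E) = Mul(Rational(-1, 8), Pow(Add(E, E), Rational(1, 2))) = Mul(Rational(-1, 8), Pow(Mul(2, E), Rational(1, 2))) = Mul(Rational(-1, 8), Mul(Pow(2, Rational(1, 2)), Pow(E, Rational(1, 2)))) = Mul(Rational(-1, 8), Pow(2, Rational(1, 2)), Pow(E, Rational(1, 2))))
Function('Z')(I) = Mul(Rational(-1, 8), I, Pow(10, Rational(1, 2))) (Function('Z')(I) = Mul(Rational(-1, 8), Pow(2, Rational(1, 2)), Pow(-5, Rational(1, 2))) = Mul(Rational(-1, 8), Pow(2, Rational(1, 2)), Mul(I, Pow(5, Rational(1, 2)))) = Mul(Rational(-1, 8), I, Pow(10, Rational(1, 2))))
s = Add(349, Mul(Rational(-1, 8), I, Pow(10, Rational(1, 2)))) (s = Add(2, Add(Mul(Rational(-1, 8), I, Pow(10, Rational(1, 2))), 347)) = Add(2, Add(347, Mul(Rational(-1, 8), I, Pow(10, Rational(1, 2))))) = Add(349, Mul(Rational(-1, 8), I, Pow(10, Rational(1, 2)))) ≈ Add(349.00, Mul(-0.39528, I)))
Function('q')(g, V) = Add(Rational(-125, 2), Mul(Rational(-1, 8), g)) (Function('q')(g, V) = Add(1, Mul(Rational(1, 8), Add(-508, Mul(-1, g)))) = Add(1, Add(Rational(-127, 2), Mul(Rational(-1, 8), g))) = Add(Rational(-125, 2), Mul(Rational(-1, 8), g)))
Add(Mul(236519, Pow(Function('q')(Function('P')(-12), s), -1)), Mul(-245509, Pow(475207, -1))) = Add(Mul(236519, Pow(Add(Rational(-125, 2), Mul(Rational(-1, 8), -12)), -1)), Mul(-245509, Pow(475207, -1))) = Add(Mul(236519, Pow(Add(Rational(-125, 2), Rational(3, 2)), -1)), Mul(-245509, Rational(1, 475207))) = Add(Mul(236519, Pow(-61, -1)), Rational(-245509, 475207)) = Add(Mul(236519, Rational(-1, 61)), Rational(-245509, 475207)) = Add(Rational(-236519, 61), Rational(-245509, 475207)) = Rational(-112410460482, 28987627)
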